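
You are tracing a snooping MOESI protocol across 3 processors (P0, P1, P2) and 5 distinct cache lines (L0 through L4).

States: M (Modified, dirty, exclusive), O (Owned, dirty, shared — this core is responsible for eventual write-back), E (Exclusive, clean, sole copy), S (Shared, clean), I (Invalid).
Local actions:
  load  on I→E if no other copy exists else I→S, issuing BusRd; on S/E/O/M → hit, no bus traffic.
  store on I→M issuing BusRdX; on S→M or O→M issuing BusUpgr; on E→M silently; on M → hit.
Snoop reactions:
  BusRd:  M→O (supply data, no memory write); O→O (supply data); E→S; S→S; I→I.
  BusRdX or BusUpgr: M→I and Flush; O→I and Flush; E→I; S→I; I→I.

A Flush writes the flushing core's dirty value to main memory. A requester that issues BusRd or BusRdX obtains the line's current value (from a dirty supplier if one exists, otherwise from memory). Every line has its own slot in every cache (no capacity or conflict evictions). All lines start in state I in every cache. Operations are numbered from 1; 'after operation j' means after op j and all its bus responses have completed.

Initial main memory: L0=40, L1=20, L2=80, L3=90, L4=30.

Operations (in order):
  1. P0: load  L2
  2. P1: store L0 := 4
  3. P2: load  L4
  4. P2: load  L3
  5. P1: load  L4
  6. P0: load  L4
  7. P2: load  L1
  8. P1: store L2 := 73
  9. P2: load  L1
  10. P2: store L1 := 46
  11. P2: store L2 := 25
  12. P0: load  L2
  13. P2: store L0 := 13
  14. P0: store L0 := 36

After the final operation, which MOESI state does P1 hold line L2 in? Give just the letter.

state = I

  op1 P0: load  L2 → E/I/I on L2; bus BusRd; mem=80
  op2 P1: store L0 := 4 → I/M/I on L0; bus BusRdX; mem=40
  op3 P2: load  L4 → I/I/E on L4; bus BusRd; mem=30
  op4 P2: load  L3 → I/I/E on L3; bus BusRd; mem=90
  op5 P1: load  L4 → I/S/S on L4; bus BusRd; mem=30
  op6 P0: load  L4 → S/S/S on L4; bus BusRd; mem=30
  op7 P2: load  L1 → I/I/E on L1; bus BusRd; mem=20
  op8 P1: store L2 := 73 → I/M/I on L2; bus BusRdX; mem=80
  op9 P2: load  L1 → I/I/E on L1; bus (none); mem=20
  op10 P2: store L1 := 46 → I/I/M on L1; bus (none); mem=20
  op11 P2: store L2 := 25 → I/I/M on L2; bus BusRdX Flush; mem=73
  op12 P0: load  L2 → S/I/O on L2; bus BusRd; mem=73
  op13 P2: store L0 := 13 → I/I/M on L0; bus BusRdX Flush; mem=4
  op14 P0: store L0 := 36 → M/I/I on L0; bus BusRdX Flush; mem=13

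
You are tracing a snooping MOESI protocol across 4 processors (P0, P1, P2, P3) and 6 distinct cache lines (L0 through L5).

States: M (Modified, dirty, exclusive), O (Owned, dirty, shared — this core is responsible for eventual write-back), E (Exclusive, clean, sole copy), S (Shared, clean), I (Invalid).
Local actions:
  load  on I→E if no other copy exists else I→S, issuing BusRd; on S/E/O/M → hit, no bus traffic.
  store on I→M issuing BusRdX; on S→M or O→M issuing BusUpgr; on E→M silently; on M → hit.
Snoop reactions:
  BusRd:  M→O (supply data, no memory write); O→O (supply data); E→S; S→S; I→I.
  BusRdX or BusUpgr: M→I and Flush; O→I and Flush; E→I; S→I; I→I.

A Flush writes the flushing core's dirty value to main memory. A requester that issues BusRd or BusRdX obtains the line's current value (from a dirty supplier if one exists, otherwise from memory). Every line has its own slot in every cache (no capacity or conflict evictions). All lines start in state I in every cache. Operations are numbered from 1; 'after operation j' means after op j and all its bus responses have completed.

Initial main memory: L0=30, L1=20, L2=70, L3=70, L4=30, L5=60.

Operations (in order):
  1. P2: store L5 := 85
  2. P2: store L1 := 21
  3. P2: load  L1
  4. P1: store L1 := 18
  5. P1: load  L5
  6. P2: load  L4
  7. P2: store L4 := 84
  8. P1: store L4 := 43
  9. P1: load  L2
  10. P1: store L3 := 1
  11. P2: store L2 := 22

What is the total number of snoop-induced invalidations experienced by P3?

step 1: P2: store L5 := 85  ⟶  IIMI  (L5)  txn=BusRdX  M[L5]=60
step 2: P2: store L1 := 21  ⟶  IIMI  (L1)  txn=BusRdX  M[L1]=20
step 3: P2: load  L1  ⟶  IIMI  (L1)  txn=∅  M[L1]=20
step 4: P1: store L1 := 18  ⟶  IMII  (L1)  txn=BusRdX+Flush  M[L1]=21
step 5: P1: load  L5  ⟶  ISOI  (L5)  txn=BusRd  M[L5]=60
step 6: P2: load  L4  ⟶  IIEI  (L4)  txn=BusRd  M[L4]=30
step 7: P2: store L4 := 84  ⟶  IIMI  (L4)  txn=∅  M[L4]=30
step 8: P1: store L4 := 43  ⟶  IMII  (L4)  txn=BusRdX+Flush  M[L4]=84
step 9: P1: load  L2  ⟶  IEII  (L2)  txn=BusRd  M[L2]=70
step 10: P1: store L3 := 1  ⟶  IMII  (L3)  txn=BusRdX  M[L3]=70
step 11: P2: store L2 := 22  ⟶  IIMI  (L2)  txn=BusRdX  M[L2]=70

invalidations = 0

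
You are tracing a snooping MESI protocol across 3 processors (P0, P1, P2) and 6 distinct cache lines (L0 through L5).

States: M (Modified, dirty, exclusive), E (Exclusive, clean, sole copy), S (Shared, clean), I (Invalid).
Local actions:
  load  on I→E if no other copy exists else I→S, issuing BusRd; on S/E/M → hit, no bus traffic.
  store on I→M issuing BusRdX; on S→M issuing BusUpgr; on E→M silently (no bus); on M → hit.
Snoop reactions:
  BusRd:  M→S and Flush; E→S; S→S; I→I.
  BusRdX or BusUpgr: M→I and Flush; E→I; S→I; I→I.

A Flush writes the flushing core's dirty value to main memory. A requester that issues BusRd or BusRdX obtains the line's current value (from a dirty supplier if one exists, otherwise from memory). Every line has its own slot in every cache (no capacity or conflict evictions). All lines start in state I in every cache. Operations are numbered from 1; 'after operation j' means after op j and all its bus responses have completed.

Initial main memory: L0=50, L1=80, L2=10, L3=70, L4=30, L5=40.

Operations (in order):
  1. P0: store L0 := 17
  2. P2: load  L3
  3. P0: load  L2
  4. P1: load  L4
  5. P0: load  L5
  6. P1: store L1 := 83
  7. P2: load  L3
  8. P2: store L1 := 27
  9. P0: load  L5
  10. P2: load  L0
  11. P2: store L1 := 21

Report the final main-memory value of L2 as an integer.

1. P0: store L0 := 17  bus=[BusRdX]  L0: P0=M P1=I P2=I  mem[L0]=50
2. P2: load  L3  bus=[BusRd]  L3: P0=I P1=I P2=E  mem[L3]=70
3. P0: load  L2  bus=[BusRd]  L2: P0=E P1=I P2=I  mem[L2]=10
4. P1: load  L4  bus=[BusRd]  L4: P0=I P1=E P2=I  mem[L4]=30
5. P0: load  L5  bus=[BusRd]  L5: P0=E P1=I P2=I  mem[L5]=40
6. P1: store L1 := 83  bus=[BusRdX]  L1: P0=I P1=M P2=I  mem[L1]=80
7. P2: load  L3  bus=[-]  L3: P0=I P1=I P2=E  mem[L3]=70
8. P2: store L1 := 27  bus=[BusRdX,Flush]  L1: P0=I P1=I P2=M  mem[L1]=83
9. P0: load  L5  bus=[-]  L5: P0=E P1=I P2=I  mem[L5]=40
10. P2: load  L0  bus=[BusRd,Flush]  L0: P0=S P1=I P2=S  mem[L0]=17
11. P2: store L1 := 21  bus=[-]  L1: P0=I P1=I P2=M  mem[L1]=83

memory[L2] = 10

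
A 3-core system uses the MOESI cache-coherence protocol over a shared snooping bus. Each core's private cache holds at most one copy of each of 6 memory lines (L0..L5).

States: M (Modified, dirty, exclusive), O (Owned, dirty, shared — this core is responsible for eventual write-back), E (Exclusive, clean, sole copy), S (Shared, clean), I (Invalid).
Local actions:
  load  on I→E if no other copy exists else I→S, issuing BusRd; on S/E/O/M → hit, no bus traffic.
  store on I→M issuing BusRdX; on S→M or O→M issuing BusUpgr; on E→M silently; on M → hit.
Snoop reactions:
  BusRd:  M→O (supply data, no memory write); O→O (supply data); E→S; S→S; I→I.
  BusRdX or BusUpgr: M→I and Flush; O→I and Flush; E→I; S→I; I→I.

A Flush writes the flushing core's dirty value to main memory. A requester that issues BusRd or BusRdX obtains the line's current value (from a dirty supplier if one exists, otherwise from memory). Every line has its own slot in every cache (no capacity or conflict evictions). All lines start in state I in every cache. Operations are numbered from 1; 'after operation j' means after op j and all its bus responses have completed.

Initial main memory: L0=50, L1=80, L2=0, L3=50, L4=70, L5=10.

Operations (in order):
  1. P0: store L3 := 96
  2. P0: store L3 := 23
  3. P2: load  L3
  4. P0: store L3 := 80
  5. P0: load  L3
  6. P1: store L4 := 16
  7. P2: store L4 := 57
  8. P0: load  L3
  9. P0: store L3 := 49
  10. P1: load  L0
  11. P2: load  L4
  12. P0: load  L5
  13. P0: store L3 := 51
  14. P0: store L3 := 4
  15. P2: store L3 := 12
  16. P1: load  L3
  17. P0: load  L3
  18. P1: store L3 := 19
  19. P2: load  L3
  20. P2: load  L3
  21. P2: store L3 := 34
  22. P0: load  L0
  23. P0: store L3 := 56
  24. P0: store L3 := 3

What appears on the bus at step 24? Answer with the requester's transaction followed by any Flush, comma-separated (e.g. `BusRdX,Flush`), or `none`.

bus = none

1. P0: store L3 := 96  bus=[BusRdX]  L3: P0=M P1=I P2=I  mem[L3]=50
2. P0: store L3 := 23  bus=[-]  L3: P0=M P1=I P2=I  mem[L3]=50
3. P2: load  L3  bus=[BusRd]  L3: P0=O P1=I P2=S  mem[L3]=50
4. P0: store L3 := 80  bus=[BusUpgr]  L3: P0=M P1=I P2=I  mem[L3]=50
5. P0: load  L3  bus=[-]  L3: P0=M P1=I P2=I  mem[L3]=50
6. P1: store L4 := 16  bus=[BusRdX]  L4: P0=I P1=M P2=I  mem[L4]=70
7. P2: store L4 := 57  bus=[BusRdX,Flush]  L4: P0=I P1=I P2=M  mem[L4]=16
8. P0: load  L3  bus=[-]  L3: P0=M P1=I P2=I  mem[L3]=50
9. P0: store L3 := 49  bus=[-]  L3: P0=M P1=I P2=I  mem[L3]=50
10. P1: load  L0  bus=[BusRd]  L0: P0=I P1=E P2=I  mem[L0]=50
11. P2: load  L4  bus=[-]  L4: P0=I P1=I P2=M  mem[L4]=16
12. P0: load  L5  bus=[BusRd]  L5: P0=E P1=I P2=I  mem[L5]=10
13. P0: store L3 := 51  bus=[-]  L3: P0=M P1=I P2=I  mem[L3]=50
14. P0: store L3 := 4  bus=[-]  L3: P0=M P1=I P2=I  mem[L3]=50
15. P2: store L3 := 12  bus=[BusRdX,Flush]  L3: P0=I P1=I P2=M  mem[L3]=4
16. P1: load  L3  bus=[BusRd]  L3: P0=I P1=S P2=O  mem[L3]=4
17. P0: load  L3  bus=[BusRd]  L3: P0=S P1=S P2=O  mem[L3]=4
18. P1: store L3 := 19  bus=[BusUpgr,Flush]  L3: P0=I P1=M P2=I  mem[L3]=12
19. P2: load  L3  bus=[BusRd]  L3: P0=I P1=O P2=S  mem[L3]=12
20. P2: load  L3  bus=[-]  L3: P0=I P1=O P2=S  mem[L3]=12
21. P2: store L3 := 34  bus=[BusUpgr,Flush]  L3: P0=I P1=I P2=M  mem[L3]=19
22. P0: load  L0  bus=[BusRd]  L0: P0=S P1=S P2=I  mem[L0]=50
23. P0: store L3 := 56  bus=[BusRdX,Flush]  L3: P0=M P1=I P2=I  mem[L3]=34
24. P0: store L3 := 3  bus=[-]  L3: P0=M P1=I P2=I  mem[L3]=34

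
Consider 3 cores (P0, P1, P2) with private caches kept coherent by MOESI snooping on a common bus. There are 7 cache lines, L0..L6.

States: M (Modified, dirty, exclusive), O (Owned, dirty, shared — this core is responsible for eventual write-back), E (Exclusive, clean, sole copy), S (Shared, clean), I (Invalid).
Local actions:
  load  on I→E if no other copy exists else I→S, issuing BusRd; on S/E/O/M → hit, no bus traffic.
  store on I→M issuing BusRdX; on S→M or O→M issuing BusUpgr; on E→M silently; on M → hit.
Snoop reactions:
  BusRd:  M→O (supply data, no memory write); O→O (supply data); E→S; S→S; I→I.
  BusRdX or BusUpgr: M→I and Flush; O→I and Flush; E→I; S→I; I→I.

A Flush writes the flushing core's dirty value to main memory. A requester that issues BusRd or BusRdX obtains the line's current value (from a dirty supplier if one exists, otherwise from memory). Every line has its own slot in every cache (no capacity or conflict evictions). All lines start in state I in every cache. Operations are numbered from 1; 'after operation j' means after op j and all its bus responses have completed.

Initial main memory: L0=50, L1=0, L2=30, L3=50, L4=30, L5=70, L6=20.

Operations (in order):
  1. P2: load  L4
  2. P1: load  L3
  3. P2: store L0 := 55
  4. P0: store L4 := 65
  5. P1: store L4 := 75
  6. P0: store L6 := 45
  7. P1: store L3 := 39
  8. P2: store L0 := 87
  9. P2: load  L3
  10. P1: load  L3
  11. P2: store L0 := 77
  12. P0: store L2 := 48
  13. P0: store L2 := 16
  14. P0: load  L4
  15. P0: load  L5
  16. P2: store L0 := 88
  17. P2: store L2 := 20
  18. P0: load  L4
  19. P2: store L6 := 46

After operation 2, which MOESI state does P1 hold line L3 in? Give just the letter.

state = E

1. P2: load  L4  bus=[BusRd]  L4: P0=I P1=I P2=E  mem[L4]=30
2. P1: load  L3  bus=[BusRd]  L3: P0=I P1=E P2=I  mem[L3]=50
3. P2: store L0 := 55  bus=[BusRdX]  L0: P0=I P1=I P2=M  mem[L0]=50
4. P0: store L4 := 65  bus=[BusRdX]  L4: P0=M P1=I P2=I  mem[L4]=30
5. P1: store L4 := 75  bus=[BusRdX,Flush]  L4: P0=I P1=M P2=I  mem[L4]=65
6. P0: store L6 := 45  bus=[BusRdX]  L6: P0=M P1=I P2=I  mem[L6]=20
7. P1: store L3 := 39  bus=[-]  L3: P0=I P1=M P2=I  mem[L3]=50
8. P2: store L0 := 87  bus=[-]  L0: P0=I P1=I P2=M  mem[L0]=50
9. P2: load  L3  bus=[BusRd]  L3: P0=I P1=O P2=S  mem[L3]=50
10. P1: load  L3  bus=[-]  L3: P0=I P1=O P2=S  mem[L3]=50
11. P2: store L0 := 77  bus=[-]  L0: P0=I P1=I P2=M  mem[L0]=50
12. P0: store L2 := 48  bus=[BusRdX]  L2: P0=M P1=I P2=I  mem[L2]=30
13. P0: store L2 := 16  bus=[-]  L2: P0=M P1=I P2=I  mem[L2]=30
14. P0: load  L4  bus=[BusRd]  L4: P0=S P1=O P2=I  mem[L4]=65
15. P0: load  L5  bus=[BusRd]  L5: P0=E P1=I P2=I  mem[L5]=70
16. P2: store L0 := 88  bus=[-]  L0: P0=I P1=I P2=M  mem[L0]=50
17. P2: store L2 := 20  bus=[BusRdX,Flush]  L2: P0=I P1=I P2=M  mem[L2]=16
18. P0: load  L4  bus=[-]  L4: P0=S P1=O P2=I  mem[L4]=65
19. P2: store L6 := 46  bus=[BusRdX,Flush]  L6: P0=I P1=I P2=M  mem[L6]=45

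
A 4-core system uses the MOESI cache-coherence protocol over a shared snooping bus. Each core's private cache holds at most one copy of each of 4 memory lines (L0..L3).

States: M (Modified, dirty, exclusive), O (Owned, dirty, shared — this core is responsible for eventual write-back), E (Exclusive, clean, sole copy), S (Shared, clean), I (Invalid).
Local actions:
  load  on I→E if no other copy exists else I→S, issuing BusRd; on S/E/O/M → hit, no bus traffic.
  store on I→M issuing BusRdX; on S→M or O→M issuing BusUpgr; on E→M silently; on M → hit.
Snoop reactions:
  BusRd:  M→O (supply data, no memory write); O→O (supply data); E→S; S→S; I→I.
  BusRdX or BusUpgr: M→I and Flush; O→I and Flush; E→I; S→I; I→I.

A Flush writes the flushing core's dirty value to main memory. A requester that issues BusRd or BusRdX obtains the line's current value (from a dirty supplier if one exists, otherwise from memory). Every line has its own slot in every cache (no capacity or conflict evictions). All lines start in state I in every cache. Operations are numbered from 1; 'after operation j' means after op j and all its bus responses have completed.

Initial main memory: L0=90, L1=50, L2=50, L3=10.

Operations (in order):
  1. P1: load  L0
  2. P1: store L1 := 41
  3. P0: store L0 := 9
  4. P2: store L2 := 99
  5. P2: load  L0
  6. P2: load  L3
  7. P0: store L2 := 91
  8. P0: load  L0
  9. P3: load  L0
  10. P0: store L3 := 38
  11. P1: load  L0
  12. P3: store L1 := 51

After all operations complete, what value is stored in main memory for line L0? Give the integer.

  op1 P1: load  L0 → I/E/I/I on L0; bus BusRd; mem=90
  op2 P1: store L1 := 41 → I/M/I/I on L1; bus BusRdX; mem=50
  op3 P0: store L0 := 9 → M/I/I/I on L0; bus BusRdX; mem=90
  op4 P2: store L2 := 99 → I/I/M/I on L2; bus BusRdX; mem=50
  op5 P2: load  L0 → O/I/S/I on L0; bus BusRd; mem=90
  op6 P2: load  L3 → I/I/E/I on L3; bus BusRd; mem=10
  op7 P0: store L2 := 91 → M/I/I/I on L2; bus BusRdX Flush; mem=99
  op8 P0: load  L0 → O/I/S/I on L0; bus (none); mem=90
  op9 P3: load  L0 → O/I/S/S on L0; bus BusRd; mem=90
  op10 P0: store L3 := 38 → M/I/I/I on L3; bus BusRdX; mem=10
  op11 P1: load  L0 → O/S/S/S on L0; bus BusRd; mem=90
  op12 P3: store L1 := 51 → I/I/I/M on L1; bus BusRdX Flush; mem=41

memory[L0] = 90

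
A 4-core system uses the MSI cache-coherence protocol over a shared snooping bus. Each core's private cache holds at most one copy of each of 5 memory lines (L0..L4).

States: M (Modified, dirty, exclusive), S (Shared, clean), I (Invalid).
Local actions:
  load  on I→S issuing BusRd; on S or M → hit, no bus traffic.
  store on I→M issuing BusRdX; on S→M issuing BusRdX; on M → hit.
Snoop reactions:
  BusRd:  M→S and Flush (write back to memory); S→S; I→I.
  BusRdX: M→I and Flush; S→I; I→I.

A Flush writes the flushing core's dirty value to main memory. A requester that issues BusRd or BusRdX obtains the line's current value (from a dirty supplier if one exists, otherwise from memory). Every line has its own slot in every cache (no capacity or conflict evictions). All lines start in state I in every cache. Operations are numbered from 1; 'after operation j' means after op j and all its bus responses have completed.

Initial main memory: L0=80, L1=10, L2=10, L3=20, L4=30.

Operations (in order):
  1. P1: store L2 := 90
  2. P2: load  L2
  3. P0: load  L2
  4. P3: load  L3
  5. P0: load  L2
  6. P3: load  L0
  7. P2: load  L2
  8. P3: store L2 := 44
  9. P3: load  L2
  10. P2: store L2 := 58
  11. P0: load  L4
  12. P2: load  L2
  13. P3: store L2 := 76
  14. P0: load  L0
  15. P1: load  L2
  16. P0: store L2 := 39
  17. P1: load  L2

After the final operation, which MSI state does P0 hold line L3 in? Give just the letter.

  op1 P1: store L2 := 90 → I/M/I/I on L2; bus BusRdX; mem=10
  op2 P2: load  L2 → I/S/S/I on L2; bus BusRd Flush; mem=90
  op3 P0: load  L2 → S/S/S/I on L2; bus BusRd; mem=90
  op4 P3: load  L3 → I/I/I/S on L3; bus BusRd; mem=20
  op5 P0: load  L2 → S/S/S/I on L2; bus (none); mem=90
  op6 P3: load  L0 → I/I/I/S on L0; bus BusRd; mem=80
  op7 P2: load  L2 → S/S/S/I on L2; bus (none); mem=90
  op8 P3: store L2 := 44 → I/I/I/M on L2; bus BusRdX; mem=90
  op9 P3: load  L2 → I/I/I/M on L2; bus (none); mem=90
  op10 P2: store L2 := 58 → I/I/M/I on L2; bus BusRdX Flush; mem=44
  op11 P0: load  L4 → S/I/I/I on L4; bus BusRd; mem=30
  op12 P2: load  L2 → I/I/M/I on L2; bus (none); mem=44
  op13 P3: store L2 := 76 → I/I/I/M on L2; bus BusRdX Flush; mem=58
  op14 P0: load  L0 → S/I/I/S on L0; bus BusRd; mem=80
  op15 P1: load  L2 → I/S/I/S on L2; bus BusRd Flush; mem=76
  op16 P0: store L2 := 39 → M/I/I/I on L2; bus BusRdX; mem=76
  op17 P1: load  L2 → S/S/I/I on L2; bus BusRd Flush; mem=39

state = I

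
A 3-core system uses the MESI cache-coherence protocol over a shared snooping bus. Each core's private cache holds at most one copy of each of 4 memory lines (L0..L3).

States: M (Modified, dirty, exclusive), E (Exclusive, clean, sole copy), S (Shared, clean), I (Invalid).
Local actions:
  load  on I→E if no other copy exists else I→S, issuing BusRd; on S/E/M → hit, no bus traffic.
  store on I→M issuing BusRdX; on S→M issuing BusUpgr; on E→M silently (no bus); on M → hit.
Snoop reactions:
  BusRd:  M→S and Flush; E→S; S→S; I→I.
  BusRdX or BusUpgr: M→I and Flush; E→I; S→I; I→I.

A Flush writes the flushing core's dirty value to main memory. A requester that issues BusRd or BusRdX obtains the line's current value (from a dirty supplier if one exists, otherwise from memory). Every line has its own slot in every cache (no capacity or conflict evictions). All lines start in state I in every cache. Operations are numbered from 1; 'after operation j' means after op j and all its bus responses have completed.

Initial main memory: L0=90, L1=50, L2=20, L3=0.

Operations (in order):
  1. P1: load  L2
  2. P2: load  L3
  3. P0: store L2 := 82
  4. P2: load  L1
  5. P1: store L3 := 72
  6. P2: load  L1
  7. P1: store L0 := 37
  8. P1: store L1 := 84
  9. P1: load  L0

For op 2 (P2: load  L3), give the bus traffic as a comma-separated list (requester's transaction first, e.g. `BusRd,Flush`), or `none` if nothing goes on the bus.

bus = BusRd

1. P1: load  L2  bus=[BusRd]  L2: P0=I P1=E P2=I  mem[L2]=20
2. P2: load  L3  bus=[BusRd]  L3: P0=I P1=I P2=E  mem[L3]=0
3. P0: store L2 := 82  bus=[BusRdX]  L2: P0=M P1=I P2=I  mem[L2]=20
4. P2: load  L1  bus=[BusRd]  L1: P0=I P1=I P2=E  mem[L1]=50
5. P1: store L3 := 72  bus=[BusRdX]  L3: P0=I P1=M P2=I  mem[L3]=0
6. P2: load  L1  bus=[-]  L1: P0=I P1=I P2=E  mem[L1]=50
7. P1: store L0 := 37  bus=[BusRdX]  L0: P0=I P1=M P2=I  mem[L0]=90
8. P1: store L1 := 84  bus=[BusRdX]  L1: P0=I P1=M P2=I  mem[L1]=50
9. P1: load  L0  bus=[-]  L0: P0=I P1=M P2=I  mem[L0]=90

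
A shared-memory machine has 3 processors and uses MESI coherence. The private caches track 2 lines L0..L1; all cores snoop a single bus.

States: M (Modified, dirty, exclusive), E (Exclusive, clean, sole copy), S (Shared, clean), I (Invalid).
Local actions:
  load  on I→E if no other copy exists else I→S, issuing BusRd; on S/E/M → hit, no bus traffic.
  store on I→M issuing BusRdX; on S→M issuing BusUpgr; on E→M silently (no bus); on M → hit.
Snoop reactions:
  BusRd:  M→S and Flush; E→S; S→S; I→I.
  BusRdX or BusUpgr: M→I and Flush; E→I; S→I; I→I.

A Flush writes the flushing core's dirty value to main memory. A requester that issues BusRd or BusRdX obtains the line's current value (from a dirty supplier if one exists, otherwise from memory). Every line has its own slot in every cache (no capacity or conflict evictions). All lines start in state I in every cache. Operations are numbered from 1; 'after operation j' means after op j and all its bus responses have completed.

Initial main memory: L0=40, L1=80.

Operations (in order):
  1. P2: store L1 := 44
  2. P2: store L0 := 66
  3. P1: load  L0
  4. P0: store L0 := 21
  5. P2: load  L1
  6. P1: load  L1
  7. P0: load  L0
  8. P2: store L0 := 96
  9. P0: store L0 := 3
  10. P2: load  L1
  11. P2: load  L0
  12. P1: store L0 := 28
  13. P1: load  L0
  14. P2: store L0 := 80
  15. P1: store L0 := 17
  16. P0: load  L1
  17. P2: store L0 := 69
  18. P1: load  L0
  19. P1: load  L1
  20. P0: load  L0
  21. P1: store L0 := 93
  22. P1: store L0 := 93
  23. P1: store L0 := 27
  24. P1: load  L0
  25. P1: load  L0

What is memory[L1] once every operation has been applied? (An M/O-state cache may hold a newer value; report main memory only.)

memory[L1] = 44

  op1 P2: store L1 := 44 → I/I/M on L1; bus BusRdX; mem=80
  op2 P2: store L0 := 66 → I/I/M on L0; bus BusRdX; mem=40
  op3 P1: load  L0 → I/S/S on L0; bus BusRd Flush; mem=66
  op4 P0: store L0 := 21 → M/I/I on L0; bus BusRdX; mem=66
  op5 P2: load  L1 → I/I/M on L1; bus (none); mem=80
  op6 P1: load  L1 → I/S/S on L1; bus BusRd Flush; mem=44
  op7 P0: load  L0 → M/I/I on L0; bus (none); mem=66
  op8 P2: store L0 := 96 → I/I/M on L0; bus BusRdX Flush; mem=21
  op9 P0: store L0 := 3 → M/I/I on L0; bus BusRdX Flush; mem=96
  op10 P2: load  L1 → I/S/S on L1; bus (none); mem=44
  op11 P2: load  L0 → S/I/S on L0; bus BusRd Flush; mem=3
  op12 P1: store L0 := 28 → I/M/I on L0; bus BusRdX; mem=3
  op13 P1: load  L0 → I/M/I on L0; bus (none); mem=3
  op14 P2: store L0 := 80 → I/I/M on L0; bus BusRdX Flush; mem=28
  op15 P1: store L0 := 17 → I/M/I on L0; bus BusRdX Flush; mem=80
  op16 P0: load  L1 → S/S/S on L1; bus BusRd; mem=44
  op17 P2: store L0 := 69 → I/I/M on L0; bus BusRdX Flush; mem=17
  op18 P1: load  L0 → I/S/S on L0; bus BusRd Flush; mem=69
  op19 P1: load  L1 → S/S/S on L1; bus (none); mem=44
  op20 P0: load  L0 → S/S/S on L0; bus BusRd; mem=69
  op21 P1: store L0 := 93 → I/M/I on L0; bus BusUpgr; mem=69
  op22 P1: store L0 := 93 → I/M/I on L0; bus (none); mem=69
  op23 P1: store L0 := 27 → I/M/I on L0; bus (none); mem=69
  op24 P1: load  L0 → I/M/I on L0; bus (none); mem=69
  op25 P1: load  L0 → I/M/I on L0; bus (none); mem=69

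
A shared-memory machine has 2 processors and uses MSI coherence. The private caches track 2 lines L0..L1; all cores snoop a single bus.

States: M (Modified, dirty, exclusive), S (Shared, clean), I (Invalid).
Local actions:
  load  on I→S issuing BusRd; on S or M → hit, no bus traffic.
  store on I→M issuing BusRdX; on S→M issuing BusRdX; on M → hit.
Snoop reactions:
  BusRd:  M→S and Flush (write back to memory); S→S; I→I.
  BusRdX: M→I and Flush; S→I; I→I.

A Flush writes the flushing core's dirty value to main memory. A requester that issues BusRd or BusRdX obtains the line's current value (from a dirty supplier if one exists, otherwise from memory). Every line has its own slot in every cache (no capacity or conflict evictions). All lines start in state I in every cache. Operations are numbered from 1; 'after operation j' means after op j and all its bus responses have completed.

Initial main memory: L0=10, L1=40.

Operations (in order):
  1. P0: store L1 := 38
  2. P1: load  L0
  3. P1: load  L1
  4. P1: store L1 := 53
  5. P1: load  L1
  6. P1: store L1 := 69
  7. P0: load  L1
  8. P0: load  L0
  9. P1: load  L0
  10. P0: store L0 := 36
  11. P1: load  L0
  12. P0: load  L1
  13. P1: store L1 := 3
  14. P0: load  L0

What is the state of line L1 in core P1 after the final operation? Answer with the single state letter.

step 1: P0: store L1 := 38  ⟶  MI  (L1)  txn=BusRdX  M[L1]=40
step 2: P1: load  L0  ⟶  IS  (L0)  txn=BusRd  M[L0]=10
step 3: P1: load  L1  ⟶  SS  (L1)  txn=BusRd+Flush  M[L1]=38
step 4: P1: store L1 := 53  ⟶  IM  (L1)  txn=BusRdX  M[L1]=38
step 5: P1: load  L1  ⟶  IM  (L1)  txn=∅  M[L1]=38
step 6: P1: store L1 := 69  ⟶  IM  (L1)  txn=∅  M[L1]=38
step 7: P0: load  L1  ⟶  SS  (L1)  txn=BusRd+Flush  M[L1]=69
step 8: P0: load  L0  ⟶  SS  (L0)  txn=BusRd  M[L0]=10
step 9: P1: load  L0  ⟶  SS  (L0)  txn=∅  M[L0]=10
step 10: P0: store L0 := 36  ⟶  MI  (L0)  txn=BusRdX  M[L0]=10
step 11: P1: load  L0  ⟶  SS  (L0)  txn=BusRd+Flush  M[L0]=36
step 12: P0: load  L1  ⟶  SS  (L1)  txn=∅  M[L1]=69
step 13: P1: store L1 := 3  ⟶  IM  (L1)  txn=BusRdX  M[L1]=69
step 14: P0: load  L0  ⟶  SS  (L0)  txn=∅  M[L0]=36

state = M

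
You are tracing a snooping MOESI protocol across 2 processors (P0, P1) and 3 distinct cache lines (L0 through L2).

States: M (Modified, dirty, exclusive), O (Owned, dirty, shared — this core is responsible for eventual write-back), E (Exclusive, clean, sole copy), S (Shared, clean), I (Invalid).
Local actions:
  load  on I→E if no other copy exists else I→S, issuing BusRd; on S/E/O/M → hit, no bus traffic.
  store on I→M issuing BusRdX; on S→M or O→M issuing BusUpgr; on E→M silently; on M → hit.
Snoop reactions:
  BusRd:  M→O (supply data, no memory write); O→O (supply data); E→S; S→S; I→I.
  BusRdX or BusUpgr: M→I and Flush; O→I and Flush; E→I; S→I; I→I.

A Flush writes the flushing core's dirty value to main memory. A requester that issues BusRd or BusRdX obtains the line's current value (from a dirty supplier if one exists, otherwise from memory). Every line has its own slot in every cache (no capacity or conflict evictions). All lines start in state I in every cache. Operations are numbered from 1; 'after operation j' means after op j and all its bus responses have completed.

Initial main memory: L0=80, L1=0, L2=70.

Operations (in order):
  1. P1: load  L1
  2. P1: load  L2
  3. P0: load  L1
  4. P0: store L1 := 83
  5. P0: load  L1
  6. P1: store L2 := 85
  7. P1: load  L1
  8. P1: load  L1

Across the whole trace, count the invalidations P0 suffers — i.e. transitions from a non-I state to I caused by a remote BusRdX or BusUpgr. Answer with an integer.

  op1 P1: load  L1 → I/E on L1; bus BusRd; mem=0
  op2 P1: load  L2 → I/E on L2; bus BusRd; mem=70
  op3 P0: load  L1 → S/S on L1; bus BusRd; mem=0
  op4 P0: store L1 := 83 → M/I on L1; bus BusUpgr; mem=0
  op5 P0: load  L1 → M/I on L1; bus (none); mem=0
  op6 P1: store L2 := 85 → I/M on L2; bus (none); mem=70
  op7 P1: load  L1 → O/S on L1; bus BusRd; mem=0
  op8 P1: load  L1 → O/S on L1; bus (none); mem=0

invalidations = 0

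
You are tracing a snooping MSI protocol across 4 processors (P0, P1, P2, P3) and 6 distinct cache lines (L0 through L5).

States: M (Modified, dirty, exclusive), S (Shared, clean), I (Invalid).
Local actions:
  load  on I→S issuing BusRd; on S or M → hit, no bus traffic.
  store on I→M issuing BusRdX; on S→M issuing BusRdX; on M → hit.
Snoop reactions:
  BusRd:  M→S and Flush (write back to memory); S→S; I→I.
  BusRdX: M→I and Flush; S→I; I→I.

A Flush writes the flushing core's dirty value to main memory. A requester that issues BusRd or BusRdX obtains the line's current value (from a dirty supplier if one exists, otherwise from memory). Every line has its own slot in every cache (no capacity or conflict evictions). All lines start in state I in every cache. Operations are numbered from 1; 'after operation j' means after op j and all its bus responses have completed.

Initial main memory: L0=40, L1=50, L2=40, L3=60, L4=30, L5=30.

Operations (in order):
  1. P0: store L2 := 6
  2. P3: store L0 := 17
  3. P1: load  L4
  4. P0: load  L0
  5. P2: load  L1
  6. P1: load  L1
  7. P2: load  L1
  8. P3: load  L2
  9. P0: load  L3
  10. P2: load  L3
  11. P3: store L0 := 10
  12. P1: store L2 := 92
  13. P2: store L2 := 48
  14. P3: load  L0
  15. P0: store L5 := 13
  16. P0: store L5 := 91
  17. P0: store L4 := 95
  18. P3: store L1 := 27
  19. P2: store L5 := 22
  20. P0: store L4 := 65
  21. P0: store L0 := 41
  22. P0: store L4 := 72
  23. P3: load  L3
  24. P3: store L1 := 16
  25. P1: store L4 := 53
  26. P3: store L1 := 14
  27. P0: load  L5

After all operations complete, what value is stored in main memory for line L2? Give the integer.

memory[L2] = 92

[1] P0: store L2 := 6 | P0:M(6), P1:I, P2:I, P3:I | bus: BusRdX
[2] P3: store L0 := 17 | P0:I, P1:I, P2:I, P3:M(17) | bus: BusRdX
[3] P1: load  L4 | P0:I, P1:S(30), P2:I, P3:I | bus: BusRd
[4] P0: load  L0 | P0:S(17), P1:I, P2:I, P3:S(17) | bus: BusRd,Flush
[5] P2: load  L1 | P0:I, P1:I, P2:S(50), P3:I | bus: BusRd
[6] P1: load  L1 | P0:I, P1:S(50), P2:S(50), P3:I | bus: BusRd
[7] P2: load  L1 | P0:I, P1:S(50), P2:S(50), P3:I | bus: none
[8] P3: load  L2 | P0:S(6), P1:I, P2:I, P3:S(6) | bus: BusRd,Flush
[9] P0: load  L3 | P0:S(60), P1:I, P2:I, P3:I | bus: BusRd
[10] P2: load  L3 | P0:S(60), P1:I, P2:S(60), P3:I | bus: BusRd
[11] P3: store L0 := 10 | P0:I, P1:I, P2:I, P3:M(10) | bus: BusRdX
[12] P1: store L2 := 92 | P0:I, P1:M(92), P2:I, P3:I | bus: BusRdX
[13] P2: store L2 := 48 | P0:I, P1:I, P2:M(48), P3:I | bus: BusRdX,Flush
[14] P3: load  L0 | P0:I, P1:I, P2:I, P3:M(10) | bus: none
[15] P0: store L5 := 13 | P0:M(13), P1:I, P2:I, P3:I | bus: BusRdX
[16] P0: store L5 := 91 | P0:M(91), P1:I, P2:I, P3:I | bus: none
[17] P0: store L4 := 95 | P0:M(95), P1:I, P2:I, P3:I | bus: BusRdX
[18] P3: store L1 := 27 | P0:I, P1:I, P2:I, P3:M(27) | bus: BusRdX
[19] P2: store L5 := 22 | P0:I, P1:I, P2:M(22), P3:I | bus: BusRdX,Flush
[20] P0: store L4 := 65 | P0:M(65), P1:I, P2:I, P3:I | bus: none
[21] P0: store L0 := 41 | P0:M(41), P1:I, P2:I, P3:I | bus: BusRdX,Flush
[22] P0: store L4 := 72 | P0:M(72), P1:I, P2:I, P3:I | bus: none
[23] P3: load  L3 | P0:S(60), P1:I, P2:S(60), P3:S(60) | bus: BusRd
[24] P3: store L1 := 16 | P0:I, P1:I, P2:I, P3:M(16) | bus: none
[25] P1: store L4 := 53 | P0:I, P1:M(53), P2:I, P3:I | bus: BusRdX,Flush
[26] P3: store L1 := 14 | P0:I, P1:I, P2:I, P3:M(14) | bus: none
[27] P0: load  L5 | P0:S(22), P1:I, P2:S(22), P3:I | bus: BusRd,Flush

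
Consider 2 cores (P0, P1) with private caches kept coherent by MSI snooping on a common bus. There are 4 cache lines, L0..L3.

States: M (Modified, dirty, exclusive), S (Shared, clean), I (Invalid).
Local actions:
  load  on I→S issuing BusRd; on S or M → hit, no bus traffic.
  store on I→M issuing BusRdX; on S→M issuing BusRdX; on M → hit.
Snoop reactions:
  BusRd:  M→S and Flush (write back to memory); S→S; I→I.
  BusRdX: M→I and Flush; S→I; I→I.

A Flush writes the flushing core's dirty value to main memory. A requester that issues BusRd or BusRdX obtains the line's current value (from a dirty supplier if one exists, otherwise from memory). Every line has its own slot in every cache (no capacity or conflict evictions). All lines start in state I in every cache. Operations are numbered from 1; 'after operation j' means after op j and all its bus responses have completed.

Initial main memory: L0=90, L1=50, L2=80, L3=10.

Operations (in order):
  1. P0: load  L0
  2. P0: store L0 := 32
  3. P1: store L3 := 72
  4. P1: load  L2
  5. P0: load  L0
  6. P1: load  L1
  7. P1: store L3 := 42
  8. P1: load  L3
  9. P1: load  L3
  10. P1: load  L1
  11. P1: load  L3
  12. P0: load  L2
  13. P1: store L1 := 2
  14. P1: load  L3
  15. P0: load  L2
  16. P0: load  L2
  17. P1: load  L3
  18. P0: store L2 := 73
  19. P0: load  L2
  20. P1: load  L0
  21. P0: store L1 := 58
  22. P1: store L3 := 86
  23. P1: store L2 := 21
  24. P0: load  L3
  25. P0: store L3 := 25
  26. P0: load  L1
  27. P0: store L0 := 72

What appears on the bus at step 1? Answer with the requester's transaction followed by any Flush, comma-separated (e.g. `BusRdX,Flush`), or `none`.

1. P0: load  L0  bus=[BusRd]  L0: P0=S P1=I  mem[L0]=90
2. P0: store L0 := 32  bus=[BusRdX]  L0: P0=M P1=I  mem[L0]=90
3. P1: store L3 := 72  bus=[BusRdX]  L3: P0=I P1=M  mem[L3]=10
4. P1: load  L2  bus=[BusRd]  L2: P0=I P1=S  mem[L2]=80
5. P0: load  L0  bus=[-]  L0: P0=M P1=I  mem[L0]=90
6. P1: load  L1  bus=[BusRd]  L1: P0=I P1=S  mem[L1]=50
7. P1: store L3 := 42  bus=[-]  L3: P0=I P1=M  mem[L3]=10
8. P1: load  L3  bus=[-]  L3: P0=I P1=M  mem[L3]=10
9. P1: load  L3  bus=[-]  L3: P0=I P1=M  mem[L3]=10
10. P1: load  L1  bus=[-]  L1: P0=I P1=S  mem[L1]=50
11. P1: load  L3  bus=[-]  L3: P0=I P1=M  mem[L3]=10
12. P0: load  L2  bus=[BusRd]  L2: P0=S P1=S  mem[L2]=80
13. P1: store L1 := 2  bus=[BusRdX]  L1: P0=I P1=M  mem[L1]=50
14. P1: load  L3  bus=[-]  L3: P0=I P1=M  mem[L3]=10
15. P0: load  L2  bus=[-]  L2: P0=S P1=S  mem[L2]=80
16. P0: load  L2  bus=[-]  L2: P0=S P1=S  mem[L2]=80
17. P1: load  L3  bus=[-]  L3: P0=I P1=M  mem[L3]=10
18. P0: store L2 := 73  bus=[BusRdX]  L2: P0=M P1=I  mem[L2]=80
19. P0: load  L2  bus=[-]  L2: P0=M P1=I  mem[L2]=80
20. P1: load  L0  bus=[BusRd,Flush]  L0: P0=S P1=S  mem[L0]=32
21. P0: store L1 := 58  bus=[BusRdX,Flush]  L1: P0=M P1=I  mem[L1]=2
22. P1: store L3 := 86  bus=[-]  L3: P0=I P1=M  mem[L3]=10
23. P1: store L2 := 21  bus=[BusRdX,Flush]  L2: P0=I P1=M  mem[L2]=73
24. P0: load  L3  bus=[BusRd,Flush]  L3: P0=S P1=S  mem[L3]=86
25. P0: store L3 := 25  bus=[BusRdX]  L3: P0=M P1=I  mem[L3]=86
26. P0: load  L1  bus=[-]  L1: P0=M P1=I  mem[L1]=2
27. P0: store L0 := 72  bus=[BusRdX]  L0: P0=M P1=I  mem[L0]=32

bus = BusRd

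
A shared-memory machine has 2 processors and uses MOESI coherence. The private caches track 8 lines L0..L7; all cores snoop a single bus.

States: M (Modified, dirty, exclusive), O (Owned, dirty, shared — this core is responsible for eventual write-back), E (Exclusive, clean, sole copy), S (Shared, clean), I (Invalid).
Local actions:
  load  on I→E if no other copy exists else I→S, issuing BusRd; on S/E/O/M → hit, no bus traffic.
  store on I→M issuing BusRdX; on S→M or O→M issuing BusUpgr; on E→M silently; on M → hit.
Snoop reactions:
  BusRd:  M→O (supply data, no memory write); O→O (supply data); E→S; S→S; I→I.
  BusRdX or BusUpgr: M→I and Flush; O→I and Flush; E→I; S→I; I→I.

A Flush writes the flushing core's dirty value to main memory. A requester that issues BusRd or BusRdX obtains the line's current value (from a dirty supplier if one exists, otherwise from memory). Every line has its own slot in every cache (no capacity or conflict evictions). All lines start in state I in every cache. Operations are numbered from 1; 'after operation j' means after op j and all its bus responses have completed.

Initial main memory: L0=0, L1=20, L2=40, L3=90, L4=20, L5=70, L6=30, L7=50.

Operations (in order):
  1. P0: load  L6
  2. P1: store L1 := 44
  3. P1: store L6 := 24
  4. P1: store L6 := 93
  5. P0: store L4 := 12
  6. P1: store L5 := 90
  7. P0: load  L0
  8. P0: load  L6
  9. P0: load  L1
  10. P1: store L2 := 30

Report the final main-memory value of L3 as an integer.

  op1 P0: load  L6 → E/I on L6; bus BusRd; mem=30
  op2 P1: store L1 := 44 → I/M on L1; bus BusRdX; mem=20
  op3 P1: store L6 := 24 → I/M on L6; bus BusRdX; mem=30
  op4 P1: store L6 := 93 → I/M on L6; bus (none); mem=30
  op5 P0: store L4 := 12 → M/I on L4; bus BusRdX; mem=20
  op6 P1: store L5 := 90 → I/M on L5; bus BusRdX; mem=70
  op7 P0: load  L0 → E/I on L0; bus BusRd; mem=0
  op8 P0: load  L6 → S/O on L6; bus BusRd; mem=30
  op9 P0: load  L1 → S/O on L1; bus BusRd; mem=20
  op10 P1: store L2 := 30 → I/M on L2; bus BusRdX; mem=40

memory[L3] = 90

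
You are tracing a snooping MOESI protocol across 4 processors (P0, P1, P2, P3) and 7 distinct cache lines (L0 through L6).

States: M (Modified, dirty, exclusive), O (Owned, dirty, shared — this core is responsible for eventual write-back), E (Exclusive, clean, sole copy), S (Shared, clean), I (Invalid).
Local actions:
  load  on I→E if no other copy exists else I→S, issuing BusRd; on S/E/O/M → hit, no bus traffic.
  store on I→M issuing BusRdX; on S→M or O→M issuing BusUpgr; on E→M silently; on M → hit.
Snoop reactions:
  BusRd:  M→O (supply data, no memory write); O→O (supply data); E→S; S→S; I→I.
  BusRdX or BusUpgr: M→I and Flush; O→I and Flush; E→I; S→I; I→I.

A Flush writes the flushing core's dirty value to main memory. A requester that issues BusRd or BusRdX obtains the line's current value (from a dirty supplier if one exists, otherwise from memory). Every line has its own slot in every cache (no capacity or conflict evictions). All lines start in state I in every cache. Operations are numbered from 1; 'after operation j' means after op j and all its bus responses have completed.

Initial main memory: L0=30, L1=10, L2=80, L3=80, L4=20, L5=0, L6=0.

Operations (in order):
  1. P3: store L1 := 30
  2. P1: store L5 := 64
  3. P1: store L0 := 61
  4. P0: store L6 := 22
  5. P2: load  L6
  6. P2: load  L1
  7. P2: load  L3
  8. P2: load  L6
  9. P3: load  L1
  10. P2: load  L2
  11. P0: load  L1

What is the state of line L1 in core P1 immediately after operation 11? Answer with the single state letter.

state = I

  op1 P3: store L1 := 30 → I/I/I/M on L1; bus BusRdX; mem=10
  op2 P1: store L5 := 64 → I/M/I/I on L5; bus BusRdX; mem=0
  op3 P1: store L0 := 61 → I/M/I/I on L0; bus BusRdX; mem=30
  op4 P0: store L6 := 22 → M/I/I/I on L6; bus BusRdX; mem=0
  op5 P2: load  L6 → O/I/S/I on L6; bus BusRd; mem=0
  op6 P2: load  L1 → I/I/S/O on L1; bus BusRd; mem=10
  op7 P2: load  L3 → I/I/E/I on L3; bus BusRd; mem=80
  op8 P2: load  L6 → O/I/S/I on L6; bus (none); mem=0
  op9 P3: load  L1 → I/I/S/O on L1; bus (none); mem=10
  op10 P2: load  L2 → I/I/E/I on L2; bus BusRd; mem=80
  op11 P0: load  L1 → S/I/S/O on L1; bus BusRd; mem=10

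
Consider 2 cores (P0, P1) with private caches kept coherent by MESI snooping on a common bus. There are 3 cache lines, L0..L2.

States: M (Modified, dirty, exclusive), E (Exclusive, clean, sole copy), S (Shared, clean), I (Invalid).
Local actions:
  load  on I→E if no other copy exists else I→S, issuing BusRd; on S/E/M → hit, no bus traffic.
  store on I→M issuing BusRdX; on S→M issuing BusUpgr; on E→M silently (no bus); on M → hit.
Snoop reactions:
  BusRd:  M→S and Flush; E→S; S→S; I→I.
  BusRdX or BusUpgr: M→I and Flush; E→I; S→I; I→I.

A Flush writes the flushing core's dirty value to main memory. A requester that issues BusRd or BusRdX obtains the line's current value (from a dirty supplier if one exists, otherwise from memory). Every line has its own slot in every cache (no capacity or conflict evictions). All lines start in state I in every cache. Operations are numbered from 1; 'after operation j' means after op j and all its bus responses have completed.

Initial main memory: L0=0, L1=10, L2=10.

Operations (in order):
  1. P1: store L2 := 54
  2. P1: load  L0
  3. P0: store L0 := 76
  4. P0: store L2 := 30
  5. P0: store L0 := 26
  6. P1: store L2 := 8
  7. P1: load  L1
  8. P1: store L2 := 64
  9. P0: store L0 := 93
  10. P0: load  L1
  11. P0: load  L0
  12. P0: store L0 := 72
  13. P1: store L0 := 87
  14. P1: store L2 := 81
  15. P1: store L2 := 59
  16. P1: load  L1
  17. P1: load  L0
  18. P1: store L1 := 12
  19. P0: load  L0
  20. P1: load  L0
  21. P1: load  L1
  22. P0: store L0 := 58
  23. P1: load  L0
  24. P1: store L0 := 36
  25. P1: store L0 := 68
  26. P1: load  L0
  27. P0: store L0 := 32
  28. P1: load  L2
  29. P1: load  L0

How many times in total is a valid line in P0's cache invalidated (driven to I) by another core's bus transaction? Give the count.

step 1: P1: store L2 := 54  ⟶  IM  (L2)  txn=BusRdX  M[L2]=10
step 2: P1: load  L0  ⟶  IE  (L0)  txn=BusRd  M[L0]=0
step 3: P0: store L0 := 76  ⟶  MI  (L0)  txn=BusRdX  M[L0]=0
step 4: P0: store L2 := 30  ⟶  MI  (L2)  txn=BusRdX+Flush  M[L2]=54
step 5: P0: store L0 := 26  ⟶  MI  (L0)  txn=∅  M[L0]=0
step 6: P1: store L2 := 8  ⟶  IM  (L2)  txn=BusRdX+Flush  M[L2]=30
step 7: P1: load  L1  ⟶  IE  (L1)  txn=BusRd  M[L1]=10
step 8: P1: store L2 := 64  ⟶  IM  (L2)  txn=∅  M[L2]=30
step 9: P0: store L0 := 93  ⟶  MI  (L0)  txn=∅  M[L0]=0
step 10: P0: load  L1  ⟶  SS  (L1)  txn=BusRd  M[L1]=10
step 11: P0: load  L0  ⟶  MI  (L0)  txn=∅  M[L0]=0
step 12: P0: store L0 := 72  ⟶  MI  (L0)  txn=∅  M[L0]=0
step 13: P1: store L0 := 87  ⟶  IM  (L0)  txn=BusRdX+Flush  M[L0]=72
step 14: P1: store L2 := 81  ⟶  IM  (L2)  txn=∅  M[L2]=30
step 15: P1: store L2 := 59  ⟶  IM  (L2)  txn=∅  M[L2]=30
step 16: P1: load  L1  ⟶  SS  (L1)  txn=∅  M[L1]=10
step 17: P1: load  L0  ⟶  IM  (L0)  txn=∅  M[L0]=72
step 18: P1: store L1 := 12  ⟶  IM  (L1)  txn=BusUpgr  M[L1]=10
step 19: P0: load  L0  ⟶  SS  (L0)  txn=BusRd+Flush  M[L0]=87
step 20: P1: load  L0  ⟶  SS  (L0)  txn=∅  M[L0]=87
step 21: P1: load  L1  ⟶  IM  (L1)  txn=∅  M[L1]=10
step 22: P0: store L0 := 58  ⟶  MI  (L0)  txn=BusUpgr  M[L0]=87
step 23: P1: load  L0  ⟶  SS  (L0)  txn=BusRd+Flush  M[L0]=58
step 24: P1: store L0 := 36  ⟶  IM  (L0)  txn=BusUpgr  M[L0]=58
step 25: P1: store L0 := 68  ⟶  IM  (L0)  txn=∅  M[L0]=58
step 26: P1: load  L0  ⟶  IM  (L0)  txn=∅  M[L0]=58
step 27: P0: store L0 := 32  ⟶  MI  (L0)  txn=BusRdX+Flush  M[L0]=68
step 28: P1: load  L2  ⟶  IM  (L2)  txn=∅  M[L2]=30
step 29: P1: load  L0  ⟶  SS  (L0)  txn=BusRd+Flush  M[L0]=32

invalidations = 4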